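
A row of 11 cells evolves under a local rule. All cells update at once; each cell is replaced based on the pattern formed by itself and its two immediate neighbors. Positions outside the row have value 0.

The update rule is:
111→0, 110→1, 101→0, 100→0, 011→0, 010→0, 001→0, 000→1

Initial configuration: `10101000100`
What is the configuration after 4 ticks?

11100000100

tick 1: 00000010001
tick 2: 11111000100
tick 3: 00001010001
tick 4: 11100000100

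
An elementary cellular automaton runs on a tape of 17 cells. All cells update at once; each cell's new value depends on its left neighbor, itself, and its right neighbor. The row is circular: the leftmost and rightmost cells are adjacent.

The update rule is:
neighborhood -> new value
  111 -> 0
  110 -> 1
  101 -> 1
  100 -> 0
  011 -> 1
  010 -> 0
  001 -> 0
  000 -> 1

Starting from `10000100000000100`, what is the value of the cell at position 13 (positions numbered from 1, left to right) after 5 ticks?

0

tick 1: 00110001111110000
tick 2: 10110101000010111
tick 3: 11111010011001100
tick 4: 10001100011001100
tick 5: 00101101011001100
position 13 holds 0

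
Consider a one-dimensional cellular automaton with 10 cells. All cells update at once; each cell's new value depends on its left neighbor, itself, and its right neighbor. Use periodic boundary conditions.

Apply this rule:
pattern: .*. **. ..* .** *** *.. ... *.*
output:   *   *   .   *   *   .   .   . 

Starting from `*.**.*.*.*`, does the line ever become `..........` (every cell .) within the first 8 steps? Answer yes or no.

no

step 1: *.**.*.*.*  (fixed point — unchanged through step 8)
step 8 is *.**.*.*.*, still not uniform .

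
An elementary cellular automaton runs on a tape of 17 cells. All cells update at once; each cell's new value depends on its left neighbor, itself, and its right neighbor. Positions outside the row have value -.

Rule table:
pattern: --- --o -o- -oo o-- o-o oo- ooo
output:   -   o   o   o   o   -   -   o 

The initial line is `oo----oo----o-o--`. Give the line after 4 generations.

o-o--oo-o--oo-oo-
o-oooo--oooo--o-o
o-ooo-ooooo-ooo-o
o-oo--oooo--oo--o

o-oo--oooo--oo--o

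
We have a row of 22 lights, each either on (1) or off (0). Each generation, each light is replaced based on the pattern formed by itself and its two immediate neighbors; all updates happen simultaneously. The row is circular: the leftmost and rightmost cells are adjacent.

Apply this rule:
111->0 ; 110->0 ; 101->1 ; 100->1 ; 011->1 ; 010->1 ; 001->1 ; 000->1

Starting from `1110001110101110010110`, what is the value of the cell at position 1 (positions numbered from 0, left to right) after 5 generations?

1

1001111001111001111101
0111000111000111000011
1100111100111100111110
1011100011100011100001
0110011110011110011111
position 1 holds 1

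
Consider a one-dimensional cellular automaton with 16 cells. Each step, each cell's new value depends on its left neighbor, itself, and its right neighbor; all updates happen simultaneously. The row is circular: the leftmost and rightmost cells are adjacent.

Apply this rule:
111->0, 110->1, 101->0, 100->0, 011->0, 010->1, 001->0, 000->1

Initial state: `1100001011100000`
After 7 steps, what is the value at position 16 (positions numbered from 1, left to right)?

0101101000101110
0100101010100010
0100101010101010
0100101010101010  (fixed point — unchanged through step 7)
position 16 holds 0

0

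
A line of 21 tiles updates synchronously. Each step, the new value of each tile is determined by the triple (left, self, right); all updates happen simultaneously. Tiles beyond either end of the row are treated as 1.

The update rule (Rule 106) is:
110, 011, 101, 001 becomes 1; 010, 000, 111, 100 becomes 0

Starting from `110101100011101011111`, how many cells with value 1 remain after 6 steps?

011011100110110110000
111110101111111110001
000011011000000010011
000111111000000100110
001100001000001001111
011100010000010011000
count of 1: 7

7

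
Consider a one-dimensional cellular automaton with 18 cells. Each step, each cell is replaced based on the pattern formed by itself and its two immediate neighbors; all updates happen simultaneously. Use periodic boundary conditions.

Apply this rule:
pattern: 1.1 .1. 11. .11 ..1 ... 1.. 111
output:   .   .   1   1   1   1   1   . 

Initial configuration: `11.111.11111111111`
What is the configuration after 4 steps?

.1.1.1.1..........
1.......1111111111
111111111.........
1.......1111111111

1.......1111111111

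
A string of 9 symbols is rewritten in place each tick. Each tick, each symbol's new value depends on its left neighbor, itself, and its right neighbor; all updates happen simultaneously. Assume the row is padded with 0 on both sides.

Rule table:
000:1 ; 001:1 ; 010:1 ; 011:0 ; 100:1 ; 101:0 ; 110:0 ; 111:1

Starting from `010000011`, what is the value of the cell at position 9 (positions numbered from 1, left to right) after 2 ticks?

111111100
011111011
position 9 holds 1

1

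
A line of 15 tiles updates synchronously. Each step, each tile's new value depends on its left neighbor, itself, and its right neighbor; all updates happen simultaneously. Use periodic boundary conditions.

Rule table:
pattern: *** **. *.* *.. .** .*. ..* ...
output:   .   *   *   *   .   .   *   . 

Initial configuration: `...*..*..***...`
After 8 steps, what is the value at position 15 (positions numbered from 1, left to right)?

step 1: ..*.**.**..**..
step 2: .*.*.**.***.**.
step 3: *.*.*.**..**.**
step 4: **.*.*.***.**..
step 5: .**.*.*..**.***
step 6: *.**.*.**.**..*
step 7: **.**.*.**.***.
step 8: .**.**.*.**..**
position 15 holds *

*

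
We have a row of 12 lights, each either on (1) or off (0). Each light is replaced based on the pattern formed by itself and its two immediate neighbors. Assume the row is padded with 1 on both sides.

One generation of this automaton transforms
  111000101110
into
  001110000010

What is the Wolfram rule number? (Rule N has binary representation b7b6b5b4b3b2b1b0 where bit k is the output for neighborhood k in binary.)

81

position 0: 111 → 0  (bit 7 = 0)
position 2: 110 → 1  (bit 6 = 1)
position 7: 101 → 0  (bit 5 = 0)
position 3: 100 → 1  (bit 4 = 1)
position 8: 011 → 0  (bit 3 = 0)
position 6: 010 → 0  (bit 2 = 0)
position 5: 001 → 0  (bit 1 = 0)
position 4: 000 → 1  (bit 0 = 1)
bits b7..b0 = 01010001 = 81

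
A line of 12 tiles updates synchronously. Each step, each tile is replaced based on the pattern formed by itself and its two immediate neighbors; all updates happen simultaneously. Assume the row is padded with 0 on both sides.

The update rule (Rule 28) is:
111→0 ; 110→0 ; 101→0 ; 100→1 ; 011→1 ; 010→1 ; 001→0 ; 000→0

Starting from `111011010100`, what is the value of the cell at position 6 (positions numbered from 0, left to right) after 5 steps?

100010010110
110011010101
101010010101
101011010101
101010010101
position 6 holds 0

0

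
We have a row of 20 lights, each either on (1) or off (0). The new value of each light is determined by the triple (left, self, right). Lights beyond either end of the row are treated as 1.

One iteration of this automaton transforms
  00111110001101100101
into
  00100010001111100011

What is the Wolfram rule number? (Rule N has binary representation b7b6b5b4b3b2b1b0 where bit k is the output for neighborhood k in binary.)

position 3: 111 → 0  (bit 7 = 0)
position 6: 110 → 1  (bit 6 = 1)
position 12: 101 → 1  (bit 5 = 1)
position 0: 100 → 0  (bit 4 = 0)
position 2: 011 → 1  (bit 3 = 1)
position 17: 010 → 0  (bit 2 = 0)
position 1: 001 → 0  (bit 1 = 0)
position 8: 000 → 0  (bit 0 = 0)
bits b7..b0 = 01101000 = 104

104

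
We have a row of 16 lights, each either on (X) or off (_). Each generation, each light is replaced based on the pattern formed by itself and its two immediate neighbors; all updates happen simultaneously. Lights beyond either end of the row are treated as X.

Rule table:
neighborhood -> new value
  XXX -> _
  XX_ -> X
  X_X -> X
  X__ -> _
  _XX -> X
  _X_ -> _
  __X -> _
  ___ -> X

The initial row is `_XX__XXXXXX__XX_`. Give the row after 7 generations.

_XX__XX__XX__XX_

XXX__X____X__XXX
__X____XX____X__
____XX_XX_XX____
_XX_XXXXXXXX_XX_
XXXXX______XXXXX
____X_XXXX_X____
_XX__XX__XX__XX_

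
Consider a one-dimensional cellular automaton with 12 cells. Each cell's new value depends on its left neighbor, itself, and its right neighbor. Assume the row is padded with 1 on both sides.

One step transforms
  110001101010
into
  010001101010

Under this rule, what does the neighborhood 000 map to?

0

At position 3 the neighborhood is 000; the next row has 0 there.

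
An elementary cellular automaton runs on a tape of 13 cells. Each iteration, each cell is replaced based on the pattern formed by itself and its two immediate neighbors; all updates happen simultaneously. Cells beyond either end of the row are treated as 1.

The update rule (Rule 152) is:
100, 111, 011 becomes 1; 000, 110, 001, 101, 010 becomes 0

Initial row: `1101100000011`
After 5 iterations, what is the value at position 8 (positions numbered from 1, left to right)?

0

1001010000011
0100001000011
0010000100011
1001000010011
0100100001011
position 8 holds 0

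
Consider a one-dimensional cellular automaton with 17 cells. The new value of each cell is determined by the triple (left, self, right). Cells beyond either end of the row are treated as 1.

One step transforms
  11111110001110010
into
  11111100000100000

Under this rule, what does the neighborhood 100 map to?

0

At position 7 the neighborhood is 100; the next row has 0 there.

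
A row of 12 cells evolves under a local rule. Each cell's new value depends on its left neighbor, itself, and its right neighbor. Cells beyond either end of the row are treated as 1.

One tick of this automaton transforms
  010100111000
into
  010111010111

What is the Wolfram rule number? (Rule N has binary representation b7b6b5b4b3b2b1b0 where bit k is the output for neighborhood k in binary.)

151

position 7: 111 → 1  (bit 7 = 1)
position 8: 110 → 0  (bit 6 = 0)
position 0: 101 → 0  (bit 5 = 0)
position 4: 100 → 1  (bit 4 = 1)
position 6: 011 → 0  (bit 3 = 0)
position 1: 010 → 1  (bit 2 = 1)
position 5: 001 → 1  (bit 1 = 1)
position 10: 000 → 1  (bit 0 = 1)
bits b7..b0 = 10010111 = 151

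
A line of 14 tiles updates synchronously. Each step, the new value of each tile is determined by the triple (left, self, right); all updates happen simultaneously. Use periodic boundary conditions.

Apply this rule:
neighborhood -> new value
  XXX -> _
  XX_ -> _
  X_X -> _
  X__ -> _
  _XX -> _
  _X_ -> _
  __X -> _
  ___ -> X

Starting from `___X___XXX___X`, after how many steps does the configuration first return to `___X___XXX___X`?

2

_X___X_____X__
___X___XXX___X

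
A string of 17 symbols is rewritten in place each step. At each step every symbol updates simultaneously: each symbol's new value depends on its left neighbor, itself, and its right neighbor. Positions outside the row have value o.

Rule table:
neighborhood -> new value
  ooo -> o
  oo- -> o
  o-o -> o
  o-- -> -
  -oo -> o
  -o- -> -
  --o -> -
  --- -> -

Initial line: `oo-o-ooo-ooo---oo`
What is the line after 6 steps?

oooooooooooo---oo

ooo-oooooooo---oo
oooooooooooo---oo
oooooooooooo---oo  (fixed point — unchanged through step 6)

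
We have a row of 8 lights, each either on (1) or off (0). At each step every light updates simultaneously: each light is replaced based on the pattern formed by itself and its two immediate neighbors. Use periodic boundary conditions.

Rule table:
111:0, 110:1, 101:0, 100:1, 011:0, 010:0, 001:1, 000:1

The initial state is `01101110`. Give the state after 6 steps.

01110010

10100011
10011100
01100111
00111001
11001110
01110010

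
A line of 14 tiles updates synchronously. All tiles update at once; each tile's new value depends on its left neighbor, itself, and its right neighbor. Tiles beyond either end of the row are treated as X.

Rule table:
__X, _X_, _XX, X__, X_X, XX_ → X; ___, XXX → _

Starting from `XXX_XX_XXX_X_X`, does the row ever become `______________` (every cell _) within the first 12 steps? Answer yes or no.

yes

__XXXXXX_XXXXX
XXX____XXX____
__XX__XX_XX__X
XXXXXXXXXXXXXX
______________
all cells are _ at step 5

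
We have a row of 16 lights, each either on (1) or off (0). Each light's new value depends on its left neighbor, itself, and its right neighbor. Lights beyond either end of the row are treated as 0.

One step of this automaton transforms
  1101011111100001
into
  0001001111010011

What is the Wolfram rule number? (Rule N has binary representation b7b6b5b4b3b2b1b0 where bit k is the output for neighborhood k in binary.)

position 6: 111 → 1  (bit 7 = 1)
position 1: 110 → 0  (bit 6 = 0)
position 2: 101 → 0  (bit 5 = 0)
position 11: 100 → 1  (bit 4 = 1)
position 0: 011 → 0  (bit 3 = 0)
position 3: 010 → 1  (bit 2 = 1)
position 14: 001 → 1  (bit 1 = 1)
position 12: 000 → 0  (bit 0 = 0)
bits b7..b0 = 10010110 = 150

150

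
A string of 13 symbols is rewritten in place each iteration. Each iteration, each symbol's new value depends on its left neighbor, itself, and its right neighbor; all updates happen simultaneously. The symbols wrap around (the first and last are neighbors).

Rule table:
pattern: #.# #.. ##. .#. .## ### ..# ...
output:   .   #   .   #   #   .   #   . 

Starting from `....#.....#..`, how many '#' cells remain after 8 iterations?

...###...###.
..##..#.##..#
###.###.#.###
....#...#.#..
...###.##.##.
..##...#..#.#
###.#.#####.#
....#.#.....#
count of #: 3

3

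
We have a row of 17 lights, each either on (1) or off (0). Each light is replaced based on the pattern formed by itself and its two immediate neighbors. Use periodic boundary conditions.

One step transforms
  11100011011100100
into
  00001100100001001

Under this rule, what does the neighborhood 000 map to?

1

At position 4 the neighborhood is 000; the next row has 1 there.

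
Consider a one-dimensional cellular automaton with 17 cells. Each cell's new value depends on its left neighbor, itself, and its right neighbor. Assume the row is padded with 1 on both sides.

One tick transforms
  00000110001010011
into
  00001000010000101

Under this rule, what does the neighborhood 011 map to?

At position 5 the neighborhood is 011; the next row has 0 there.

0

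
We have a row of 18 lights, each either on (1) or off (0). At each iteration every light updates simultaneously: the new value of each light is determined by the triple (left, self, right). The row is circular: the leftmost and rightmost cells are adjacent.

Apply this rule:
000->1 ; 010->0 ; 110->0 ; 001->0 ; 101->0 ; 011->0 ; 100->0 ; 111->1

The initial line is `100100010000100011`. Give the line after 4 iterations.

000000010000100110

000001000110001001
011100010000100000
001001000110001111
000000010000100110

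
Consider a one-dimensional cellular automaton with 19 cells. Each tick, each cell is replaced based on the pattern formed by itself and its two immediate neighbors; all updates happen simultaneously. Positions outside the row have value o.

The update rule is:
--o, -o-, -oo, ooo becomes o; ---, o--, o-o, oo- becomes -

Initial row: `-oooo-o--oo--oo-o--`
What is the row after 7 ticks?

-ooo--o-oo--oo--o-o
-oo--oo-o--oo--oo-o
-o--oo--o-oo--oo--o
-o-oo--oo-o--oo--oo
-o-o--oo--o-oo--ooo
-o-o-oo--oo-o--oooo
-o-o-o--oo--o-ooooo

-o-o-o--oo--o-ooooo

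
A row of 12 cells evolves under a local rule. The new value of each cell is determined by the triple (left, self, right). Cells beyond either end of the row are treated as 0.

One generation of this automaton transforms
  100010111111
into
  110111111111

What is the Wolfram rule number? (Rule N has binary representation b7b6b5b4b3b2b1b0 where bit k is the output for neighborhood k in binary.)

position 7: 111 → 1  (bit 7 = 1)
position 11: 110 → 1  (bit 6 = 1)
position 5: 101 → 1  (bit 5 = 1)
position 1: 100 → 1  (bit 4 = 1)
position 6: 011 → 1  (bit 3 = 1)
position 0: 010 → 1  (bit 2 = 1)
position 3: 001 → 1  (bit 1 = 1)
position 2: 000 → 0  (bit 0 = 0)
bits b7..b0 = 11111110 = 254

254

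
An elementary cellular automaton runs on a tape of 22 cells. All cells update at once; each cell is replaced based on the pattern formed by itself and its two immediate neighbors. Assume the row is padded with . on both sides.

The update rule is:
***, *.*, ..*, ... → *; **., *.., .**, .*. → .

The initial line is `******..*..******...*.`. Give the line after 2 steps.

*.**..*..*.*.**..*...*

step 1: .****..*..*.****..**..
step 2: *.**..*..*.*.**..*...*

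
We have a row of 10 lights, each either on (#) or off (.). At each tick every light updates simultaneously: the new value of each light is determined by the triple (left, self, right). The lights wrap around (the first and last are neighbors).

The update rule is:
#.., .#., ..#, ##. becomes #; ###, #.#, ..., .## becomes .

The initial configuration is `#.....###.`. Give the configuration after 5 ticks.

#..##.####

##...#..#.
.##.#####.
#.#.....##
#.##...#..
#..##.####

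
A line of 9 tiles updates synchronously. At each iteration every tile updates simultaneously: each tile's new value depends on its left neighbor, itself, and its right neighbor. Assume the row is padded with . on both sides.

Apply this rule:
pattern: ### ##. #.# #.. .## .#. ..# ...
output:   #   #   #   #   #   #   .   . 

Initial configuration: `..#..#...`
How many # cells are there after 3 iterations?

..##.##..
..######.
..#######
count of #: 7

7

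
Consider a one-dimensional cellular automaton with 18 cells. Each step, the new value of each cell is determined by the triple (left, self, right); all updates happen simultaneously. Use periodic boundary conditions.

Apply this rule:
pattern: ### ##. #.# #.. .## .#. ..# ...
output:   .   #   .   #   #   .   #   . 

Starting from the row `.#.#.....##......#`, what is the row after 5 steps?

#.#.#####....###..

....#...####....#.
...#.#.##..##..#.#
#.#....########...
...#..##......##.#
#.#.#####....###..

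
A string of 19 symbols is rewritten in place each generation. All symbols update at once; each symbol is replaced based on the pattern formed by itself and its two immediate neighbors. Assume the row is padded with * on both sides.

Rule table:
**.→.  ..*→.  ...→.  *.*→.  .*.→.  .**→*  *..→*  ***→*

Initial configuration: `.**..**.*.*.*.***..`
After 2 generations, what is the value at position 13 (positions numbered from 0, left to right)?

.

.*.*.*........**.*.
......*.......*....
position 13 holds .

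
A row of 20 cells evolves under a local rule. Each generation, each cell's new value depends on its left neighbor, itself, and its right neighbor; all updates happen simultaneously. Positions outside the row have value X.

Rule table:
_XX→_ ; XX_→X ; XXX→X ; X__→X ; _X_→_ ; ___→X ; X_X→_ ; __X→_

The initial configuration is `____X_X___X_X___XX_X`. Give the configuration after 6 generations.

generation 1: XXX____XX____XX__X__
generation 2: XXXXXX__XXXX__XX__X_
generation 3: XXXXXXX__XXXX__XX___
generation 4: XXXXXXXX__XXXX__XXX_
generation 5: XXXXXXXXX__XXXX__XX_
generation 6: XXXXXXXXXX__XXXX__X_

XXXXXXXXXX__XXXX__X_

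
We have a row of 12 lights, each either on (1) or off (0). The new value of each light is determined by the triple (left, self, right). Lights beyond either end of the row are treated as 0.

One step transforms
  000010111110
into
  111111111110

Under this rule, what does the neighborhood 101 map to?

At position 5 the neighborhood is 101; the next row has 1 there.

1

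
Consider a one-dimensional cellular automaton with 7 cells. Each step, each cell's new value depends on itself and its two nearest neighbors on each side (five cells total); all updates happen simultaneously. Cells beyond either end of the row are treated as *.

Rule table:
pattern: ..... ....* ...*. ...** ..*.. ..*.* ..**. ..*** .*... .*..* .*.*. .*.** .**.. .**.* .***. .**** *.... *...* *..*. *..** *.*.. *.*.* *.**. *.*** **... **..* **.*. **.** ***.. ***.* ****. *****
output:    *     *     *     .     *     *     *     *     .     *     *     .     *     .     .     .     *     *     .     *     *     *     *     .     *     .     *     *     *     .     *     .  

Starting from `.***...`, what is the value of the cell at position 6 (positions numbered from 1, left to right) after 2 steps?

*..***.
*.**..*
position 6 holds .

.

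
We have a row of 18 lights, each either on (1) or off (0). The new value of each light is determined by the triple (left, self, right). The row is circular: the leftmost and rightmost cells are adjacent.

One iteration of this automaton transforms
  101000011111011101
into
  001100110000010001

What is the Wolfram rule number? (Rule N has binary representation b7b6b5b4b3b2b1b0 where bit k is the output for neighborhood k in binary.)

30

position 8: 111 → 0  (bit 7 = 0)
position 0: 110 → 0  (bit 6 = 0)
position 1: 101 → 0  (bit 5 = 0)
position 3: 100 → 1  (bit 4 = 1)
position 7: 011 → 1  (bit 3 = 1)
position 2: 010 → 1  (bit 2 = 1)
position 6: 001 → 1  (bit 1 = 1)
position 4: 000 → 0  (bit 0 = 0)
bits b7..b0 = 00011110 = 30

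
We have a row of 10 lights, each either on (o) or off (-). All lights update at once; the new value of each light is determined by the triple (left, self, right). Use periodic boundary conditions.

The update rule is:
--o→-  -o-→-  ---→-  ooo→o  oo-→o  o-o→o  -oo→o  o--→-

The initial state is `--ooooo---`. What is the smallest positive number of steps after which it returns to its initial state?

1

step 1: --ooooo---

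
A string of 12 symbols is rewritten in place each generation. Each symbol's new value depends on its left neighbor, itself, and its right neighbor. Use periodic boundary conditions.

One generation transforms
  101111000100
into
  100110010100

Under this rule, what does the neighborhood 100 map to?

0

At position 6 the neighborhood is 100; the next row has 0 there.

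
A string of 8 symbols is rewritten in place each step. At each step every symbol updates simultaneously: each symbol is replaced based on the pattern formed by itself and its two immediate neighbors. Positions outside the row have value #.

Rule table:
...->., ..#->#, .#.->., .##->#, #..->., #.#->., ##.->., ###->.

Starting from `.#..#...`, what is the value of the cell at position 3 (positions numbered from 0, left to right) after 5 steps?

step 1: ...#...#
step 2: ..#...##
step 3: .#...##.
step 4: ....##..
step 5: ...##..#
position 3 holds #

#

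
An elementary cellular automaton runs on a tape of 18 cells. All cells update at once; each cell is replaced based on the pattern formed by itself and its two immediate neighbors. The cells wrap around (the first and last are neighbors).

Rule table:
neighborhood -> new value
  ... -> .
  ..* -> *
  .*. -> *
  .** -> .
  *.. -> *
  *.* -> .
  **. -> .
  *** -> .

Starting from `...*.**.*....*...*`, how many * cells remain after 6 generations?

*.**....**..***.**
....*..*..**......
...*******..*.....
..*.......****....
.***.....*....*...
*...*...***..***..
count of *: 8

8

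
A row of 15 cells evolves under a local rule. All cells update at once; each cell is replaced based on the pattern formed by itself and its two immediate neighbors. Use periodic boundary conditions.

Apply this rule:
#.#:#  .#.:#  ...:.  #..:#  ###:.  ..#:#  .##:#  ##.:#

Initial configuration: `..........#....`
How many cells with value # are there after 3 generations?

.........###...
........##.##..
.......#######.
count of #: 7

7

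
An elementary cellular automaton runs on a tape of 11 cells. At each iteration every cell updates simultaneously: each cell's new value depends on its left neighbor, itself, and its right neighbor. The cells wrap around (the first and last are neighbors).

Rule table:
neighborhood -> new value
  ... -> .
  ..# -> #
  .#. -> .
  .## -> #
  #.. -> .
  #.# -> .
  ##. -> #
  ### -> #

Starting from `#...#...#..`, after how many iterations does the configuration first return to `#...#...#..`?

...#...#..#
..#...#..#.
.#...#..#..
#...#..#...
...#..#...#
..#..#...#.
.#..#...#..
#..#...#...
..#...#...#
.#...#...#.
#...#...#..

11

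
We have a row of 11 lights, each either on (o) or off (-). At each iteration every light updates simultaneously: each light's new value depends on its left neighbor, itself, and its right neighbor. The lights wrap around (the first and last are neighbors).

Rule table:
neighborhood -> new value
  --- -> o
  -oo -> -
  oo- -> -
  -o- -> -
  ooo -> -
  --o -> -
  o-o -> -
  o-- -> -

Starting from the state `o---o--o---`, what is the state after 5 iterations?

--o------o-

iteration 1: --o------o-
iteration 2: o---oooo---
iteration 3: --o------o-  (repeats iteration 1; period 2)
iteration 5: --o------o-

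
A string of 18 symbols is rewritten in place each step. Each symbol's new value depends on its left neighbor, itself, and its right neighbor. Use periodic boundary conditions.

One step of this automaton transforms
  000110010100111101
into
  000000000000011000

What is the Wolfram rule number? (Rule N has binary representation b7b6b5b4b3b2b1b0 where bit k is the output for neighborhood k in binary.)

position 13: 111 → 1  (bit 7 = 1)
position 4: 110 → 0  (bit 6 = 0)
position 8: 101 → 0  (bit 5 = 0)
position 0: 100 → 0  (bit 4 = 0)
position 3: 011 → 0  (bit 3 = 0)
position 7: 010 → 0  (bit 2 = 0)
position 2: 001 → 0  (bit 1 = 0)
position 1: 000 → 0  (bit 0 = 0)
bits b7..b0 = 10000000 = 128

128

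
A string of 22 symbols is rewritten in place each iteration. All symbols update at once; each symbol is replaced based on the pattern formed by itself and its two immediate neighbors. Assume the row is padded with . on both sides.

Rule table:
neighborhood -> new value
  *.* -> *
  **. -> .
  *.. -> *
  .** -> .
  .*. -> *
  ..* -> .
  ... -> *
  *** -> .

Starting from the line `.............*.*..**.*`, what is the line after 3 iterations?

************.****...**
............*....**...
***********.****...***

***********.****...***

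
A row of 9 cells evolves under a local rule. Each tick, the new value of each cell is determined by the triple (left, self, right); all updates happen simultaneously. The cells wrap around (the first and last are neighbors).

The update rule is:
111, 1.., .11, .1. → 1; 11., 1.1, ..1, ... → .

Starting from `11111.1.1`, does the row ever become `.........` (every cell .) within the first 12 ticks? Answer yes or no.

tick 1: 1111..1.1
tick 2: 111.1.1.1
tick 3: 11..1.1.1
tick 4: 1.1.1.1.1
tick 5: ..1.1.1.1
tick 6: 1.1.1.1.1  (repeats tick 4; period 2)
tick 12: 1.1.1.1.1
tick 12 is 1.1.1.1.1, still not uniform .

no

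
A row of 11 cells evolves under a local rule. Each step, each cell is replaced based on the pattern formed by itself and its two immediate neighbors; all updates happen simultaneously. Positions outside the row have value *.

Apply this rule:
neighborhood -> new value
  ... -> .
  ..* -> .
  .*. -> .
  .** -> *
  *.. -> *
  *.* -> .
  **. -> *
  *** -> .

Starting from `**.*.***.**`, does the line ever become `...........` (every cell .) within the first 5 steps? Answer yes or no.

no

.*...*.*.*.
..*........
*..*.......
**..*......
.**..*.....
step 5 is .**..*....., still not uniform .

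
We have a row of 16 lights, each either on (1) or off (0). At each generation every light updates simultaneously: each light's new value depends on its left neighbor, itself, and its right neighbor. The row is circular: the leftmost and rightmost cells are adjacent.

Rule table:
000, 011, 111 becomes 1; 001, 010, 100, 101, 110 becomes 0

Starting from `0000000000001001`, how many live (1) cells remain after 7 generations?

10

0111111111100000
0111111111001111
0111111110001110
0111111100101100
0111111000001001
0111110011100000
0111100011001111
count of 1: 10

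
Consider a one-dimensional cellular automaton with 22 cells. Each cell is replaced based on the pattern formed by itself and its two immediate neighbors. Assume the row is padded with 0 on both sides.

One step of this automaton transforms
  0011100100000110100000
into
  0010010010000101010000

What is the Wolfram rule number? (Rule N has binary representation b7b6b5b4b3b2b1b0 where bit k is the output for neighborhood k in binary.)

position 3: 111 → 0  (bit 7 = 0)
position 4: 110 → 0  (bit 6 = 0)
position 15: 101 → 1  (bit 5 = 1)
position 5: 100 → 1  (bit 4 = 1)
position 2: 011 → 1  (bit 3 = 1)
position 7: 010 → 0  (bit 2 = 0)
position 1: 001 → 0  (bit 1 = 0)
position 0: 000 → 0  (bit 0 = 0)
bits b7..b0 = 00111000 = 56

56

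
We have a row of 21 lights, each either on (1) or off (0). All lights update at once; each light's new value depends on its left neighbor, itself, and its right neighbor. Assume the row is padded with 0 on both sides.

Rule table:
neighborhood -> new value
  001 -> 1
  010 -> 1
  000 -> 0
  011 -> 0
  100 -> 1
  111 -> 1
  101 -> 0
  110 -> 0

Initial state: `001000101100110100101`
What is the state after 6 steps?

011101100011000111101
101000010100101011001
101100110111101000111
100011000011001101010
110100100100110001011
000111111111001011000

000111111111001011000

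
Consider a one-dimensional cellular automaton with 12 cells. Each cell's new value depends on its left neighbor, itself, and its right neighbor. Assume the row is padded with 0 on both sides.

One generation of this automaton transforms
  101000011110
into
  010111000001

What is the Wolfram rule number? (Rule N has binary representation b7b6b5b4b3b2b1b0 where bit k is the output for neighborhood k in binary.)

position 8: 111 → 0  (bit 7 = 0)
position 10: 110 → 0  (bit 6 = 0)
position 1: 101 → 1  (bit 5 = 1)
position 3: 100 → 1  (bit 4 = 1)
position 7: 011 → 0  (bit 3 = 0)
position 0: 010 → 0  (bit 2 = 0)
position 6: 001 → 0  (bit 1 = 0)
position 4: 000 → 1  (bit 0 = 1)
bits b7..b0 = 00110001 = 49

49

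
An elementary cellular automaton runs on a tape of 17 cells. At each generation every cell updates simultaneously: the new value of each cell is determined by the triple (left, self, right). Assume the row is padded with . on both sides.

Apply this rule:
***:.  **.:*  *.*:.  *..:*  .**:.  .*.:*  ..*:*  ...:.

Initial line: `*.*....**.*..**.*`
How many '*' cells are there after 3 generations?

*.**..*.*.***.*.*
*..****.*...*.*.*
***...*.**.**.*.*
count of *: 10

10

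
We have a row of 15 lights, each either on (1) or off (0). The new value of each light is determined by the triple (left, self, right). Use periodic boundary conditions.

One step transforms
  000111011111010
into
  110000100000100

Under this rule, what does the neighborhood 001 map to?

At position 2 the neighborhood is 001; the next row has 0 there.

0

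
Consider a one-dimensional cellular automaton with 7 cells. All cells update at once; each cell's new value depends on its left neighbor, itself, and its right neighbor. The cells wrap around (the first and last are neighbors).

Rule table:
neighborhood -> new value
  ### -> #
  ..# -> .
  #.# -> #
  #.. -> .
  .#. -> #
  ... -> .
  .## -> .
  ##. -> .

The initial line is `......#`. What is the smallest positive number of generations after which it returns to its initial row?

1

......#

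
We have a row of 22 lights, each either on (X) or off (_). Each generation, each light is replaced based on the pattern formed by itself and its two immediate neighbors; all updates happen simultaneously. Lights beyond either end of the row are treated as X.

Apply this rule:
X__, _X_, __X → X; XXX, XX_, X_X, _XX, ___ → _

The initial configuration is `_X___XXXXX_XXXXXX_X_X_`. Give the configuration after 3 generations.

_XX_X_____________X_X_
____XX___________XX_X_
X__X__X_________X___X_

X__X__X_________X___X_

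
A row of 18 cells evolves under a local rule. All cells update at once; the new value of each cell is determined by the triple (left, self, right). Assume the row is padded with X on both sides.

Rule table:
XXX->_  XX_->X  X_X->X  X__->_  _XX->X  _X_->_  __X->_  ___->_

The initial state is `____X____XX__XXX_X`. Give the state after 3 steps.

_________XX___XX__

_________XX__X_XXX
_________XX___XX__
_________XX___XX__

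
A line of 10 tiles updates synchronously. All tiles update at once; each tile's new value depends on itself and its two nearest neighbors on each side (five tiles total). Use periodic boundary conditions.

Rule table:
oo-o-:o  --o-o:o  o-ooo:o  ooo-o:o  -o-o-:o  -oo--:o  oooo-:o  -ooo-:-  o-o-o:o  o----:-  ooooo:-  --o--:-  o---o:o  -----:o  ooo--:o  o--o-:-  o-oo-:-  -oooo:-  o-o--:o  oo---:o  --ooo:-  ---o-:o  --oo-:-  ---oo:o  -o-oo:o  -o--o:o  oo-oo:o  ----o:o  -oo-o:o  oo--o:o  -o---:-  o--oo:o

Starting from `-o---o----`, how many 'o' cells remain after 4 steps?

7

o--oo---oo
ooo-oooo--
--ooo-oooo
oo--ooo-oo
count of o: 7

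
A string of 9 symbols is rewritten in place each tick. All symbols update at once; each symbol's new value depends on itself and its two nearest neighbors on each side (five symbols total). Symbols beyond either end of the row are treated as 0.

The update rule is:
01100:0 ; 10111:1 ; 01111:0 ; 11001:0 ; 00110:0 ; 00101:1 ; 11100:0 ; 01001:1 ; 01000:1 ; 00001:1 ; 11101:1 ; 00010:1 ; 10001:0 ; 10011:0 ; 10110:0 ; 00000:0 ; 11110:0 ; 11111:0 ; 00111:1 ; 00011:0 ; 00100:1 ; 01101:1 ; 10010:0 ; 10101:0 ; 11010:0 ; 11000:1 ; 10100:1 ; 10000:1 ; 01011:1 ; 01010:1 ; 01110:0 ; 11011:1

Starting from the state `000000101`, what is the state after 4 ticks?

000011111
001010000
111111100
100000011

100000011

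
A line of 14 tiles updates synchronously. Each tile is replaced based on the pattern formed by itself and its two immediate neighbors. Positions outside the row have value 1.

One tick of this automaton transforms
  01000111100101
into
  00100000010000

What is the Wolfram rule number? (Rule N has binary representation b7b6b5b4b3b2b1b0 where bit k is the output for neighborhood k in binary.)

16

position 6: 111 → 0  (bit 7 = 0)
position 8: 110 → 0  (bit 6 = 0)
position 0: 101 → 0  (bit 5 = 0)
position 2: 100 → 1  (bit 4 = 1)
position 5: 011 → 0  (bit 3 = 0)
position 1: 010 → 0  (bit 2 = 0)
position 4: 001 → 0  (bit 1 = 0)
position 3: 000 → 0  (bit 0 = 0)
bits b7..b0 = 00010000 = 16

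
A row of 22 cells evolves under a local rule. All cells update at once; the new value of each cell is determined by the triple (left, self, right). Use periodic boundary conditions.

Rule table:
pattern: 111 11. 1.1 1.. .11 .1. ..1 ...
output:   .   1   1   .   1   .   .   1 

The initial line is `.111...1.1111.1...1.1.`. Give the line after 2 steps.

..1.1...11..11.......1

.1.1.1..11..11..1..1..
..1.1...11..11.......1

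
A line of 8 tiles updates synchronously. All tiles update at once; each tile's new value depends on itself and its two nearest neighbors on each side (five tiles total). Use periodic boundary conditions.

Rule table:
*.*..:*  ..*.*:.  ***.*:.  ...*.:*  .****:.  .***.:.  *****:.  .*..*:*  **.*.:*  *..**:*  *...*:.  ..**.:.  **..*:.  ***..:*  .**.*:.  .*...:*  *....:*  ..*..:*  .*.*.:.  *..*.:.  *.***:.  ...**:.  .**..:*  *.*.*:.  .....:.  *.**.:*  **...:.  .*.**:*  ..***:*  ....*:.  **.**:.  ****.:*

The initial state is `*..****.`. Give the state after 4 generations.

****....

****.*.*
..*.*.*.
.*....**
****....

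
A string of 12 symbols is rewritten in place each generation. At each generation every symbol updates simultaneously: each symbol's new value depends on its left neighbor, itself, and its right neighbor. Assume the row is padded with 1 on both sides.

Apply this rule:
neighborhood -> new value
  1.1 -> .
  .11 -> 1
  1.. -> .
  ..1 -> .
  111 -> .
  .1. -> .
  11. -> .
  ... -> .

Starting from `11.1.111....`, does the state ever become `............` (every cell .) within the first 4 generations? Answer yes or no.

generation 1: .....1......
generation 2: ............
all cells are . at generation 2

yes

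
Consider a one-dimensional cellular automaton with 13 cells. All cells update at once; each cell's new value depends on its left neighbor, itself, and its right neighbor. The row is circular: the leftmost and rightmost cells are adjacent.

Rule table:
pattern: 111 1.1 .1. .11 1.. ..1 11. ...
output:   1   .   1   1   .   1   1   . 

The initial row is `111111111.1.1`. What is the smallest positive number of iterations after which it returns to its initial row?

1

111111111.1.1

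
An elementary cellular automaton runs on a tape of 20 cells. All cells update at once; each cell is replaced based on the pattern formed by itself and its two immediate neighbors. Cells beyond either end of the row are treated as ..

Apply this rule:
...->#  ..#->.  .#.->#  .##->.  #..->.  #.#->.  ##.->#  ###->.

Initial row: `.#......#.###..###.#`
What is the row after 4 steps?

.#..#.#.#.#.#..#.#.#

.#.####.#...#....#.#
.#....#.#.#.#.##.#.#
.#.##.#.#.#.#..#.#.#
.#..#.#.#.#.#..#.#.#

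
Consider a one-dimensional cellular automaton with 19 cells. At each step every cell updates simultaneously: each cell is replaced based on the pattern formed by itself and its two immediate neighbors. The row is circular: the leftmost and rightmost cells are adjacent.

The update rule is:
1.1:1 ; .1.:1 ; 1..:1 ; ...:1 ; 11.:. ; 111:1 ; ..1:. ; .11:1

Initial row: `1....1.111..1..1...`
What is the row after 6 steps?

1111.1111.111.1111.

1111.1111.1.11.111.
111.1111.1111.111.1
11.1111.1111.111.11
1.1111.1111.111.111
.1111.1111.111.1111
1111.1111.111.1111.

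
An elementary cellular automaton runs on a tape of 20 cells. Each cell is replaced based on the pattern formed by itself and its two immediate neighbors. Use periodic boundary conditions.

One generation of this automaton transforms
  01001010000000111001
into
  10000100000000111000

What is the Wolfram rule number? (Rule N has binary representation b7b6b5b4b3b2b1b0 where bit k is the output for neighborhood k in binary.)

232

position 15: 111 → 1  (bit 7 = 1)
position 16: 110 → 1  (bit 6 = 1)
position 0: 101 → 1  (bit 5 = 1)
position 2: 100 → 0  (bit 4 = 0)
position 14: 011 → 1  (bit 3 = 1)
position 1: 010 → 0  (bit 2 = 0)
position 3: 001 → 0  (bit 1 = 0)
position 8: 000 → 0  (bit 0 = 0)
bits b7..b0 = 11101000 = 232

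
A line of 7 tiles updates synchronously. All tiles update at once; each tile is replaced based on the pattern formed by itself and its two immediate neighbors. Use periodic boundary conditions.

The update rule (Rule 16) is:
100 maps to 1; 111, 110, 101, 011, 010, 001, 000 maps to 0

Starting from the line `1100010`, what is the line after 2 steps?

0001000

step 1: 0010000
step 2: 0001000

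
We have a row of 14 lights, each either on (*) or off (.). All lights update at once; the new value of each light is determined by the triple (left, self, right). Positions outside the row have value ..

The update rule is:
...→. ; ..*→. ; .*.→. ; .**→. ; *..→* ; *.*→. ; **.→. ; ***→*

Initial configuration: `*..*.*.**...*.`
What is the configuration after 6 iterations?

......*.......

iteration 1: .*.......*...*
iteration 2: ..*.......*...
iteration 3: ...*.......*..
iteration 4: ....*.......*.
iteration 5: .....*.......*
iteration 6: ......*.......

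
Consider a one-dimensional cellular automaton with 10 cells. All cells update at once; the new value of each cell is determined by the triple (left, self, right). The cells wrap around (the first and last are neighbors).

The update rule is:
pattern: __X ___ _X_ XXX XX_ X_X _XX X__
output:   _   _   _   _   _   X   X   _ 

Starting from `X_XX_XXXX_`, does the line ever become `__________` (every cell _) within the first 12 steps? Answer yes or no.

_XX_XX___X
XX_XX_____
X_XX______
_XX_______
_X________
__________
all cells are _ at step 6

yes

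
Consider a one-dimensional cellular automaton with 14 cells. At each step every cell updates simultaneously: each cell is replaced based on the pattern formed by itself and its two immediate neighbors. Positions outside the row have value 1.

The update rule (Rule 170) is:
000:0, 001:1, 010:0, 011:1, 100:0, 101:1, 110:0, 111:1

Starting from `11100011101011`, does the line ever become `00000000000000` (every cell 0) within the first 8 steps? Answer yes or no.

no

11000111010111
10001110101111
00011101011111
00111010111111
01110101111111
11101011111111
11010111111111
10101111111111
step 8 is 10101111111111, still not uniform 0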